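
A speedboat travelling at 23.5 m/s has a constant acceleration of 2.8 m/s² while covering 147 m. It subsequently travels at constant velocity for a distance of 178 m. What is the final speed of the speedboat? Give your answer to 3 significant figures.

Phase 1 (accelerating): v₀ = 23.5 m/s, a = 2.8 m/s².
v² = v₀² + 2aΔx = 23.5² + 2·2.8·147 = 1380 → v = 37.1 m/s
t = (v − v₀)/a = (37.1 − 23.5)/2.8 = 4.85 s

Phase 2 (constant speed): v₀ = 37.1 m/s, a = 0 m/s².
Constant speed: t = d/v = 178/37.1 = 4.80 s
Final speed = 37.1 m/s

37.1 m/s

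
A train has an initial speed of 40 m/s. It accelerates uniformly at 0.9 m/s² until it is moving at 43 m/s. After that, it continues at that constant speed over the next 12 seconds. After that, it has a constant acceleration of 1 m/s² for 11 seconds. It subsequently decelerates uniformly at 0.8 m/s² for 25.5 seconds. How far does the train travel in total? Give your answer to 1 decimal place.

Phase 1 (accelerating): v₀ = 40.0 m/s, a = 0.9 m/s².
v = v₀ + at → t = (43 − 40.0) / 0.9 = 3.33 s
v² = v₀² + 2aΔx → Δx = (43² − 40.0²)/(2·0.9) = 138 m

Phase 2 (constant speed): v₀ = 43.0 m/s, a = 0 m/s².
v = v₀ + at = 43.0 + (0)(12) = 43.0 m/s
Δx = v₀t + ½at² = 43.0·12 + 0.5·0·12² = 516 m

Phase 3 (accelerating): v₀ = 43.0 m/s, a = 1 m/s².
v = v₀ + at = 43.0 + (1)(11) = 54.0 m/s
Δx = v₀t + ½at² = 43.0·11 + 0.5·1·11² = 534 m

Phase 4 (decelerating): v₀ = 54.0 m/s, a = -0.8 m/s².
v = v₀ + at = 54.0 + (-0.8)(25.5) = 33.6 m/s
Δx = v₀t + ½at² = 54.0·25.5 + 0.5·-0.8·25.5² = 1120 m
Total distance = 138 + 516 + 534 + 1120 = 2300 m

2304.7 m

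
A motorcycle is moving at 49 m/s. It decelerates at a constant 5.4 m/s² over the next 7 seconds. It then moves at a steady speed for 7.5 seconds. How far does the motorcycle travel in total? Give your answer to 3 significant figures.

295 m

Phase 1 (decelerating): v₀ = 49.0 m/s, a = -5.4 m/s².
v = v₀ + at = 49.0 + (-5.4)(7) = 11.2 m/s
Δx = v₀t + ½at² = 49.0·7 + 0.5·-5.4·7² = 211 m

Phase 2 (constant speed): v₀ = 11.2 m/s, a = 0 m/s².
v = v₀ + at = 11.2 + (0)(7.5) = 11.2 m/s
Δx = v₀t + ½at² = 11.2·7.5 + 0.5·0·7.5² = 84.0 m
Total distance = 211 + 84.0 = 295 m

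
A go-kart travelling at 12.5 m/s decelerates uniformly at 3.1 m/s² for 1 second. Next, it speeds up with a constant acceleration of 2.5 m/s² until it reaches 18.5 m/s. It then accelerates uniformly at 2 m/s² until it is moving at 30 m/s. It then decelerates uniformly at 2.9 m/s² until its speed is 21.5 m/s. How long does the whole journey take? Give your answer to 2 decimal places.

Phase 1 (decelerating): v₀ = 12.5 m/s, a = -3.1 m/s².
v = v₀ + at = 12.5 + (-3.1)(1) = 9.40 m/s
Δx = v₀t + ½at² = 12.5·1 + 0.5·-3.1·1² = 10.9 m

Phase 2 (accelerating): v₀ = 9.40 m/s, a = 2.5 m/s².
v = v₀ + at → t = (18.5 − 9.40) / 2.5 = 3.64 s
v² = v₀² + 2aΔx → Δx = (18.5² − 9.40²)/(2·2.5) = 50.8 m

Phase 3 (accelerating): v₀ = 18.5 m/s, a = 2 m/s².
v = v₀ + at → t = (30 − 18.5) / 2 = 5.75 s
v² = v₀² + 2aΔx → Δx = (30² − 18.5²)/(2·2) = 139 m

Phase 4 (decelerating): v₀ = 30.0 m/s, a = -2.9 m/s².
v = v₀ + at → t = (21.5 − 30.0) / -2.9 = 2.93 s
v² = v₀² + 2aΔx → Δx = (21.5² − 30.0²)/(2·-2.9) = 75.5 m
Total time = 1.00 + 3.64 + 5.75 + 2.93 = 13.3 s

13.32 s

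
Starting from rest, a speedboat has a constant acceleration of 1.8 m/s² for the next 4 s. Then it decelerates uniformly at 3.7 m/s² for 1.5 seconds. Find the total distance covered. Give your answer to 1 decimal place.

21.0 m

Phase 1 (accelerating): v₀ = 0 m/s, a = 1.8 m/s².
v = v₀ + at = 0 + (1.8)(4) = 7.20 m/s
Δx = v₀t + ½at² = 0·4 + 0.5·1.8·4² = 14.4 m

Phase 2 (decelerating): v₀ = 7.20 m/s, a = -3.7 m/s².
v = v₀ + at = 7.20 + (-3.7)(1.5) = 1.65 m/s
Δx = v₀t + ½at² = 7.20·1.5 + 0.5·-3.7·1.5² = 6.64 m
Total distance = 14.4 + 6.64 = 21.0 m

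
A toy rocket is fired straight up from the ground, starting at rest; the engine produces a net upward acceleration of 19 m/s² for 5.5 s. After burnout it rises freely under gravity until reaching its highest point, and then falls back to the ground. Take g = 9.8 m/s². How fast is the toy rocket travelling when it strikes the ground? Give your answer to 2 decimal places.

Phase 1 (powered ascent): v₀ = 0 m/s, a = 19 m/s².
v = v₀ + at = 0 + (19)(5.5) = 104 m/s
Δx = v₀t + ½at² = 0·5.5 + 0.5·19·5.5² = 287 m

Phase 2 (coasting upward): v₀ = 104 m/s, a = -9.8 m/s².
v = v₀ + at → t = (0 − 104) / -9.8 = 10.7 s
v² = v₀² + 2aΔx → Δx = (0² − 104²)/(2·-9.8) = 557 m

Phase 3 (free fall): v₀ = 0 m/s, a = -9.8 m/s².
Falls 845 m from rest: t = √(2·845/9.8) = 13.1 s; v = g·t = 129 m/s.
Impact speed = 129 m/s

128.66 m/s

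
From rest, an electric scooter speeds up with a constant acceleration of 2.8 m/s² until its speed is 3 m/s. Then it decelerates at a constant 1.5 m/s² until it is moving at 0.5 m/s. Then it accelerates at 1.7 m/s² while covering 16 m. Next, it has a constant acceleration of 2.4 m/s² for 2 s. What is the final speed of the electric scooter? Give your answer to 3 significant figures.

Phase 1 (accelerating): v₀ = 0 m/s, a = 2.8 m/s².
v = v₀ + at → t = (3 − 0) / 2.8 = 1.07 s
v² = v₀² + 2aΔx → Δx = (3² − 0²)/(2·2.8) = 1.61 m

Phase 2 (decelerating): v₀ = 3.00 m/s, a = -1.5 m/s².
v = v₀ + at → t = (0.5 − 3.00) / -1.5 = 1.67 s
v² = v₀² + 2aΔx → Δx = (0.5² − 3.00²)/(2·-1.5) = 2.92 m

Phase 3 (accelerating): v₀ = 0.500 m/s, a = 1.7 m/s².
v² = v₀² + 2aΔx = 0.500² + 2·1.7·16 = 54.6 → v = 7.39 m/s
t = (v − v₀)/a = (7.39 − 0.500)/1.7 = 4.05 s

Phase 4 (accelerating): v₀ = 7.39 m/s, a = 2.4 m/s².
v = v₀ + at = 7.39 + (2.4)(2) = 12.2 m/s
Δx = v₀t + ½at² = 7.39·2 + 0.5·2.4·2² = 19.6 m
Final speed = 12.2 m/s

12.2 m/s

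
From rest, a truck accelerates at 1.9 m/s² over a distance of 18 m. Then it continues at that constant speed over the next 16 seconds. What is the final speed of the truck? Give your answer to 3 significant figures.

8.27 m/s

Phase 1 (accelerating): v₀ = 0 m/s, a = 1.9 m/s².
v² = v₀² + 2aΔx = 0² + 2·1.9·18 = 68.4 → v = 8.27 m/s
t = (v − v₀)/a = (8.27 − 0)/1.9 = 4.35 s

Phase 2 (constant speed): v₀ = 8.27 m/s, a = 0 m/s².
v = v₀ + at = 8.27 + (0)(16) = 8.27 m/s
Δx = v₀t + ½at² = 8.27·16 + 0.5·0·16² = 132 m
Final speed = 8.27 m/s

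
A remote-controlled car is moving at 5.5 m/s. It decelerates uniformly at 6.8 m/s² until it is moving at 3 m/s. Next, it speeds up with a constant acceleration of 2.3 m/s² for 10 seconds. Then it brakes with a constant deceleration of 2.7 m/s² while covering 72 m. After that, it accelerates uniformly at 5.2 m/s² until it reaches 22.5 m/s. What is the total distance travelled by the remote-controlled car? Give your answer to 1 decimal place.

Phase 1 (decelerating): v₀ = 5.50 m/s, a = -6.8 m/s².
v = v₀ + at → t = (3 − 5.50) / -6.8 = 0.368 s
v² = v₀² + 2aΔx → Δx = (3² − 5.50²)/(2·-6.8) = 1.56 m

Phase 2 (accelerating): v₀ = 3.00 m/s, a = 2.3 m/s².
v = v₀ + at = 3.00 + (2.3)(10) = 26.0 m/s
Δx = v₀t + ½at² = 3.00·10 + 0.5·2.3·10² = 145 m

Phase 3 (decelerating): v₀ = 26.0 m/s, a = -2.7 m/s².
v² = v₀² + 2aΔx = 26.0² + 2·-2.7·72 = 287 → v = 16.9 m/s
t = (v − v₀)/a = (16.9 − 26.0)/-2.7 = 3.35 s

Phase 4 (accelerating): v₀ = 16.9 m/s, a = 5.2 m/s².
v = v₀ + at → t = (22.5 − 16.9) / 5.2 = 1.07 s
v² = v₀² + 2aΔx → Δx = (22.5² − 16.9²)/(2·5.2) = 21.1 m
Total distance = 1.56 + 145 + 72.0 + 21.1 = 240 m

239.6 m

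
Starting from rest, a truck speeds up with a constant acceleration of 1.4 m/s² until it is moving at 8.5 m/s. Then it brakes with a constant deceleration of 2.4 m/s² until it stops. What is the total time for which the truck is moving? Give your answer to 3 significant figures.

Phase 1 (accelerating): v₀ = 0 m/s, a = 1.4 m/s².
v = v₀ + at → t = (8.5 − 0) / 1.4 = 6.07 s
v² = v₀² + 2aΔx → Δx = (8.5² − 0²)/(2·1.4) = 25.8 m

Phase 2 (decelerating): v₀ = 8.50 m/s, a = -2.4 m/s².
v = v₀ + at → t = (0 − 8.50) / -2.4 = 3.54 s
v² = v₀² + 2aΔx → Δx = (0² − 8.50²)/(2·-2.4) = 15.1 m
Total time = 6.07 + 3.54 = 9.61 s

9.61 s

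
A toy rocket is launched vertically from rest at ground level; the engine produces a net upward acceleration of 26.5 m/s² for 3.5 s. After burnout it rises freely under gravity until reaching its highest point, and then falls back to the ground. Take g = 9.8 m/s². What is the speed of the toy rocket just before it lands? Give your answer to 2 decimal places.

108.55 m/s

Phase 1 (powered ascent): v₀ = 0 m/s, a = 26.5 m/s².
v = v₀ + at = 0 + (26.5)(3.5) = 92.8 m/s
Δx = v₀t + ½at² = 0·3.5 + 0.5·26.5·3.5² = 162 m

Phase 2 (coasting upward): v₀ = 92.8 m/s, a = -9.8 m/s².
v = v₀ + at → t = (0 − 92.8) / -9.8 = 9.46 s
v² = v₀² + 2aΔx → Δx = (0² − 92.8²)/(2·-9.8) = 439 m

Phase 3 (free fall): v₀ = 0 m/s, a = -9.8 m/s².
Falls 601 m from rest: t = √(2·601/9.8) = 11.1 s; v = g·t = 109 m/s.
Impact speed = 109 m/s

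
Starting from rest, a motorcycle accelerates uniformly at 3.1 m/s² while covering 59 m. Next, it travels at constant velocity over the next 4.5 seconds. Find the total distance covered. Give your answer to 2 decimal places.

145.07 m

Phase 1 (accelerating): v₀ = 0 m/s, a = 3.1 m/s².
v² = v₀² + 2aΔx = 0² + 2·3.1·59 = 366 → v = 19.1 m/s
t = (v − v₀)/a = (19.1 − 0)/3.1 = 6.17 s

Phase 2 (constant speed): v₀ = 19.1 m/s, a = 0 m/s².
v = v₀ + at = 19.1 + (0)(4.5) = 19.1 m/s
Δx = v₀t + ½at² = 19.1·4.5 + 0.5·0·4.5² = 86.1 m
Total distance = 59.0 + 86.1 = 145 m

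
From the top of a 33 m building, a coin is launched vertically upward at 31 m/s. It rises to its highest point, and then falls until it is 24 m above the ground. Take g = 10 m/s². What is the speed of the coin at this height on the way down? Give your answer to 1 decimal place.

33.8 m/s

Phase 1 (rising): v₀ = 31.0 m/s, a = -10 m/s².
v = v₀ + at → t = (0 − 31.0) / -10 = 3.10 s
v² = v₀² + 2aΔx → Δx = (0² − 31.0²)/(2·-10) = 48.0 m

Phase 2 (falling): v₀ = 0 m/s, a = -10 m/s².
Falls 57.0 m from rest: t = √(2·57.0/10) = 3.38 s; v = g·t = 33.8 m/s.
Final speed = 33.8 m/s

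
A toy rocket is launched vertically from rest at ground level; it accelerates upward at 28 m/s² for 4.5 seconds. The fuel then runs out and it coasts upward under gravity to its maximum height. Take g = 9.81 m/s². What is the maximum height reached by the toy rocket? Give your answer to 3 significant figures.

1090 m

Phase 1 (powered ascent): v₀ = 0 m/s, a = 28 m/s².
v = v₀ + at = 0 + (28)(4.5) = 126 m/s
Δx = v₀t + ½at² = 0·4.5 + 0.5·28·4.5² = 284 m

Phase 2 (coasting upward): v₀ = 126 m/s, a = -9.81 m/s².
v = v₀ + at → t = (0 − 126) / -9.81 = 12.8 s
v² = v₀² + 2aΔx → Δx = (0² − 126²)/(2·-9.81) = 809 m
Maximum height = 284 + 809 = 1090 m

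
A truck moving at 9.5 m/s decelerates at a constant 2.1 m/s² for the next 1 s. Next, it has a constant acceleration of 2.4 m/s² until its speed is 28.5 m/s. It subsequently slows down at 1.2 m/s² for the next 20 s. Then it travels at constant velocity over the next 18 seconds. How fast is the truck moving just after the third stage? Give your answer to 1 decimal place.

4.5 m/s

Phase 1 (decelerating): v₀ = 9.50 m/s, a = -2.1 m/s².
v = v₀ + at = 9.50 + (-2.1)(1) = 7.40 m/s
Δx = v₀t + ½at² = 9.50·1 + 0.5·-2.1·1² = 8.45 m

Phase 2 (accelerating): v₀ = 7.40 m/s, a = 2.4 m/s².
v = v₀ + at → t = (28.5 − 7.40) / 2.4 = 8.79 s
v² = v₀² + 2aΔx → Δx = (28.5² − 7.40²)/(2·2.4) = 158 m

Phase 3 (decelerating): v₀ = 28.5 m/s, a = -1.2 m/s².
v = v₀ + at = 28.5 + (-1.2)(20) = 4.50 m/s
Δx = v₀t + ½at² = 28.5·20 + 0.5·-1.2·20² = 330 m
Speed at end of phase 3 = 4.50 m/s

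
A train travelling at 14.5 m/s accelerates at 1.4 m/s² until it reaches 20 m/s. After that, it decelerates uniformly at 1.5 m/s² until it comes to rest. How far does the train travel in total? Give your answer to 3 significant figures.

201 m

Phase 1 (accelerating): v₀ = 14.5 m/s, a = 1.4 m/s².
v = v₀ + at → t = (20 − 14.5) / 1.4 = 3.93 s
v² = v₀² + 2aΔx → Δx = (20² − 14.5²)/(2·1.4) = 67.8 m

Phase 2 (decelerating): v₀ = 20.0 m/s, a = -1.5 m/s².
v = v₀ + at → t = (0 − 20.0) / -1.5 = 13.3 s
v² = v₀² + 2aΔx → Δx = (0² − 20.0²)/(2·-1.5) = 133 m
Total distance = 67.8 + 133 = 201 m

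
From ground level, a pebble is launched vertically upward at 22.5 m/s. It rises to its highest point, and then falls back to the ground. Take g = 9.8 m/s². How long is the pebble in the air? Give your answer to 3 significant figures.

4.59 s

Phase 1 (rising): v₀ = 22.5 m/s, a = -9.8 m/s².
v = v₀ + at → t = (0 − 22.5) / -9.8 = 2.30 s
v² = v₀² + 2aΔx → Δx = (0² − 22.5²)/(2·-9.8) = 25.8 m

Phase 2 (falling): v₀ = 0 m/s, a = -9.8 m/s².
Falls 25.8 m from rest: t = √(2·25.8/9.8) = 2.30 s; v = g·t = 22.5 m/s.
Total time = 2.30 + 2.30 = 4.59 s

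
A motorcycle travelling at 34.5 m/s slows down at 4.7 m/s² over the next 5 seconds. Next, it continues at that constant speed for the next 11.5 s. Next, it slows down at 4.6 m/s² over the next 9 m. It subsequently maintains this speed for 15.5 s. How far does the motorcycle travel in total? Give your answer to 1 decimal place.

345.0 m

Phase 1 (decelerating): v₀ = 34.5 m/s, a = -4.7 m/s².
v = v₀ + at = 34.5 + (-4.7)(5) = 11.0 m/s
Δx = v₀t + ½at² = 34.5·5 + 0.5·-4.7·5² = 114 m

Phase 2 (constant speed): v₀ = 11.0 m/s, a = 0 m/s².
v = v₀ + at = 11.0 + (0)(11.5) = 11.0 m/s
Δx = v₀t + ½at² = 11.0·11.5 + 0.5·0·11.5² = 126 m

Phase 3 (decelerating): v₀ = 11.0 m/s, a = -4.6 m/s².
v² = v₀² + 2aΔx = 11.0² + 2·-4.6·9 = 38.2 → v = 6.18 m/s
t = (v − v₀)/a = (6.18 − 11.0)/-4.6 = 1.05 s

Phase 4 (constant speed): v₀ = 6.18 m/s, a = 0 m/s².
v = v₀ + at = 6.18 + (0)(15.5) = 6.18 m/s
Δx = v₀t + ½at² = 6.18·15.5 + 0.5·0·15.5² = 95.8 m
Total distance = 114 + 126 + 9.00 + 95.8 = 345 m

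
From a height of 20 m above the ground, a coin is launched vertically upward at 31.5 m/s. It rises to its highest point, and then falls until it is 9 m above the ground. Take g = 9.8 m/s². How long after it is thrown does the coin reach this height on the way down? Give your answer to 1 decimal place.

6.8 s

Phase 1 (rising): v₀ = 31.5 m/s, a = -9.8 m/s².
v = v₀ + at → t = (0 − 31.5) / -9.8 = 3.21 s
v² = v₀² + 2aΔx → Δx = (0² − 31.5²)/(2·-9.8) = 50.6 m

Phase 2 (falling): v₀ = 0 m/s, a = -9.8 m/s².
Falls 61.6 m from rest: t = √(2·61.6/9.8) = 3.55 s; v = g·t = 34.8 m/s.
Total time = 3.21 + 3.55 = 6.76 s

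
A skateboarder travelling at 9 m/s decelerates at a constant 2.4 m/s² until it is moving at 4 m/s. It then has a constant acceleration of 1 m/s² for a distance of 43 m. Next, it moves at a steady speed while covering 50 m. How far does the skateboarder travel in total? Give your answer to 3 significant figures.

Phase 1 (decelerating): v₀ = 9.00 m/s, a = -2.4 m/s².
v = v₀ + at → t = (4 − 9.00) / -2.4 = 2.08 s
v² = v₀² + 2aΔx → Δx = (4² − 9.00²)/(2·-2.4) = 13.5 m

Phase 2 (accelerating): v₀ = 4.00 m/s, a = 1 m/s².
v² = v₀² + 2aΔx = 4.00² + 2·1·43 = 102 → v = 10.1 m/s
t = (v − v₀)/a = (10.1 − 4.00)/1 = 6.10 s

Phase 3 (constant speed): v₀ = 10.1 m/s, a = 0 m/s².
Constant speed: t = d/v = 50/10.1 = 4.95 s
Total distance = 13.5 + 43.0 + 50.0 = 107 m

107 m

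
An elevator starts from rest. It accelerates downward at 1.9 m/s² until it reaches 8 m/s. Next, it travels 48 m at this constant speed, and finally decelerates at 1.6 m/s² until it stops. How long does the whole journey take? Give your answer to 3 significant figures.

Phase 1 (accelerating): v₀ = 0 m/s, a = 1.9 m/s².
v = v₀ + at → t = (8 − 0) / 1.9 = 4.21 s
v² = v₀² + 2aΔx → Δx = (8² − 0²)/(2·1.9) = 16.8 m

Phase 2 (constant speed): v₀ = 8.00 m/s, a = 0 m/s².
Constant speed: t = d/v = 48/8.00 = 6.00 s

Phase 3 (decelerating): v₀ = 8.00 m/s, a = -1.6 m/s².
v = v₀ + at → t = (0 − 8.00) / -1.6 = 5.00 s
v² = v₀² + 2aΔx → Δx = (0² − 8.00²)/(2·-1.6) = 20.0 m
Total time = 4.21 + 6.00 + 5.00 = 15.2 s

15.2 s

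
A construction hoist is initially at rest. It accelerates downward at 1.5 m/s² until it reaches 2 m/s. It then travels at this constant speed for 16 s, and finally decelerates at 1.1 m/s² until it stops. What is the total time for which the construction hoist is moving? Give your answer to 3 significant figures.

Phase 1 (accelerating): v₀ = 0 m/s, a = 1.5 m/s².
v = v₀ + at → t = (2 − 0) / 1.5 = 1.33 s
v² = v₀² + 2aΔx → Δx = (2² − 0²)/(2·1.5) = 1.33 m

Phase 2 (constant speed): v₀ = 2.00 m/s, a = 0 m/s².
v = v₀ + at = 2.00 + (0)(16) = 2.00 m/s
Δx = v₀t + ½at² = 2.00·16 + 0.5·0·16² = 32.0 m

Phase 3 (decelerating): v₀ = 2.00 m/s, a = -1.1 m/s².
v = v₀ + at → t = (0 − 2.00) / -1.1 = 1.82 s
v² = v₀² + 2aΔx → Δx = (0² − 2.00²)/(2·-1.1) = 1.82 m
Total time = 1.33 + 16.0 + 1.82 = 19.2 s

19.2 s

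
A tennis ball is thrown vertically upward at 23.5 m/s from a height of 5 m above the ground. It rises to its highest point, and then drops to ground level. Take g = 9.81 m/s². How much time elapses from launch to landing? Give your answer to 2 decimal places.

Phase 1 (rising): v₀ = 23.5 m/s, a = -9.81 m/s².
v = v₀ + at → t = (0 − 23.5) / -9.81 = 2.40 s
v² = v₀² + 2aΔx → Δx = (0² − 23.5²)/(2·-9.81) = 28.1 m

Phase 2 (falling): v₀ = 0 m/s, a = -9.81 m/s².
Falls 33.1 m from rest: t = √(2·33.1/9.81) = 2.60 s; v = g·t = 25.5 m/s.
Total time = 2.40 + 2.60 = 5.00 s

5.00 s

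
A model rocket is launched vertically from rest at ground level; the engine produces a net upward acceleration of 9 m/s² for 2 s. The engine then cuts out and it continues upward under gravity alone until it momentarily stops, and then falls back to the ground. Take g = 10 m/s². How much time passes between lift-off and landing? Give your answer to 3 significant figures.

6.42 s

Phase 1 (powered ascent): v₀ = 0 m/s, a = 9 m/s².
v = v₀ + at = 0 + (9)(2) = 18.0 m/s
Δx = v₀t + ½at² = 0·2 + 0.5·9·2² = 18.0 m

Phase 2 (coasting upward): v₀ = 18.0 m/s, a = -10 m/s².
v = v₀ + at → t = (0 − 18.0) / -10 = 1.80 s
v² = v₀² + 2aΔx → Δx = (0² − 18.0²)/(2·-10) = 16.2 m

Phase 3 (free fall): v₀ = 0 m/s, a = -10 m/s².
Falls 34.2 m from rest: t = √(2·34.2/10) = 2.62 s; v = g·t = 26.2 m/s.
Total time = 2.00 + 1.80 + 2.62 = 6.42 s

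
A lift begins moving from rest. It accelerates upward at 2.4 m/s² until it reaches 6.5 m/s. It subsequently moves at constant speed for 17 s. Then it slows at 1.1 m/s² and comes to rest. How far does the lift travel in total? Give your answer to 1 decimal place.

138.5 m

Phase 1 (accelerating): v₀ = 0 m/s, a = 2.4 m/s².
v = v₀ + at → t = (6.5 − 0) / 2.4 = 2.71 s
v² = v₀² + 2aΔx → Δx = (6.5² − 0²)/(2·2.4) = 8.80 m

Phase 2 (constant speed): v₀ = 6.50 m/s, a = 0 m/s².
v = v₀ + at = 6.50 + (0)(17) = 6.50 m/s
Δx = v₀t + ½at² = 6.50·17 + 0.5·0·17² = 110 m

Phase 3 (decelerating): v₀ = 6.50 m/s, a = -1.1 m/s².
v = v₀ + at → t = (0 − 6.50) / -1.1 = 5.91 s
v² = v₀² + 2aΔx → Δx = (0² − 6.50²)/(2·-1.1) = 19.2 m
Total distance = 8.80 + 110 + 19.2 = 139 m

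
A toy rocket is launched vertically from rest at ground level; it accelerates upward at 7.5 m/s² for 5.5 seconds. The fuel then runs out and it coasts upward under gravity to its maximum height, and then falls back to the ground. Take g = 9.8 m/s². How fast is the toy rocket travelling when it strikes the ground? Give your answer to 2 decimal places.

62.65 m/s

Phase 1 (powered ascent): v₀ = 0 m/s, a = 7.5 m/s².
v = v₀ + at = 0 + (7.5)(5.5) = 41.2 m/s
Δx = v₀t + ½at² = 0·5.5 + 0.5·7.5·5.5² = 113 m

Phase 2 (coasting upward): v₀ = 41.2 m/s, a = -9.8 m/s².
v = v₀ + at → t = (0 − 41.2) / -9.8 = 4.21 s
v² = v₀² + 2aΔx → Δx = (0² − 41.2²)/(2·-9.8) = 86.8 m

Phase 3 (free fall): v₀ = 0 m/s, a = -9.8 m/s².
Falls 200 m from rest: t = √(2·200/9.8) = 6.39 s; v = g·t = 62.6 m/s.
Impact speed = 62.6 m/s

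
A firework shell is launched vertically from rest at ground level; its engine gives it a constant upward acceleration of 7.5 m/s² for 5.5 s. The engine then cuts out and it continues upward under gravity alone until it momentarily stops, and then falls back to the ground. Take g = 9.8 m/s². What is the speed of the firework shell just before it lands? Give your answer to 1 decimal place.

62.6 m/s

Phase 1 (powered ascent): v₀ = 0 m/s, a = 7.5 m/s².
v = v₀ + at = 0 + (7.5)(5.5) = 41.2 m/s
Δx = v₀t + ½at² = 0·5.5 + 0.5·7.5·5.5² = 113 m

Phase 2 (coasting upward): v₀ = 41.2 m/s, a = -9.8 m/s².
v = v₀ + at → t = (0 − 41.2) / -9.8 = 4.21 s
v² = v₀² + 2aΔx → Δx = (0² − 41.2²)/(2·-9.8) = 86.8 m

Phase 3 (free fall): v₀ = 0 m/s, a = -9.8 m/s².
Falls 200 m from rest: t = √(2·200/9.8) = 6.39 s; v = g·t = 62.6 m/s.
Impact speed = 62.6 m/s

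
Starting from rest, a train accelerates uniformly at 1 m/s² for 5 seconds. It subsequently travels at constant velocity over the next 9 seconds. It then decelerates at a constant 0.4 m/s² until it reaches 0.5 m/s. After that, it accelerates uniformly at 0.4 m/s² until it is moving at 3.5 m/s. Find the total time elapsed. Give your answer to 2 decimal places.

Phase 1 (accelerating): v₀ = 0 m/s, a = 1 m/s².
v = v₀ + at = 0 + (1)(5) = 5.00 m/s
Δx = v₀t + ½at² = 0·5 + 0.5·1·5² = 12.5 m

Phase 2 (constant speed): v₀ = 5.00 m/s, a = 0 m/s².
v = v₀ + at = 5.00 + (0)(9) = 5.00 m/s
Δx = v₀t + ½at² = 5.00·9 + 0.5·0·9² = 45.0 m

Phase 3 (decelerating): v₀ = 5.00 m/s, a = -0.4 m/s².
v = v₀ + at → t = (0.5 − 5.00) / -0.4 = 11.2 s
v² = v₀² + 2aΔx → Δx = (0.5² − 5.00²)/(2·-0.4) = 30.9 m

Phase 4 (accelerating): v₀ = 0.500 m/s, a = 0.4 m/s².
v = v₀ + at → t = (3.5 − 0.500) / 0.4 = 7.50 s
v² = v₀² + 2aΔx → Δx = (3.5² − 0.500²)/(2·0.4) = 15.0 m
Total time = 5.00 + 9.00 + 11.2 + 7.50 = 32.8 s

32.75 s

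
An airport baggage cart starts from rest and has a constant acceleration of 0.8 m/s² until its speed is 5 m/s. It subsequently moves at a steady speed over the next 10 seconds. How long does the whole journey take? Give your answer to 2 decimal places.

Phase 1 (accelerating): v₀ = 0 m/s, a = 0.8 m/s².
v = v₀ + at → t = (5 − 0) / 0.8 = 6.25 s
v² = v₀² + 2aΔx → Δx = (5² − 0²)/(2·0.8) = 15.6 m

Phase 2 (constant speed): v₀ = 5.00 m/s, a = 0 m/s².
v = v₀ + at = 5.00 + (0)(10) = 5.00 m/s
Δx = v₀t + ½at² = 5.00·10 + 0.5·0·10² = 50.0 m
Total time = 6.25 + 10.0 = 16.2 s

16.25 s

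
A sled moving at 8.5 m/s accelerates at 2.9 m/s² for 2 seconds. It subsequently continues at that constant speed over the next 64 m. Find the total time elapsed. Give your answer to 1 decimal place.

Phase 1 (accelerating): v₀ = 8.50 m/s, a = 2.9 m/s².
v = v₀ + at = 8.50 + (2.9)(2) = 14.3 m/s
Δx = v₀t + ½at² = 8.50·2 + 0.5·2.9·2² = 22.8 m

Phase 2 (constant speed): v₀ = 14.3 m/s, a = 0 m/s².
Constant speed: t = d/v = 64/14.3 = 4.48 s
Total time = 2.00 + 4.48 = 6.48 s

6.5 s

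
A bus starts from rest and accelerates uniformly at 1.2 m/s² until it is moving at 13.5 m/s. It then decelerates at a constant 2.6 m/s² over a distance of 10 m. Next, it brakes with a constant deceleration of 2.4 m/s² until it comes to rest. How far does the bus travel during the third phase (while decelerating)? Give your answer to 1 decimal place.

27.1 m

Phase 1 (accelerating): v₀ = 0 m/s, a = 1.2 m/s².
v = v₀ + at → t = (13.5 − 0) / 1.2 = 11.2 s
v² = v₀² + 2aΔx → Δx = (13.5² − 0²)/(2·1.2) = 75.9 m

Phase 2 (decelerating): v₀ = 13.5 m/s, a = -2.6 m/s².
v² = v₀² + 2aΔx = 13.5² + 2·-2.6·10 = 130 → v = 11.4 m/s
t = (v − v₀)/a = (11.4 − 13.5)/-2.6 = 0.803 s

Phase 3 (decelerating): v₀ = 11.4 m/s, a = -2.4 m/s².
v = v₀ + at → t = (0 − 11.4) / -2.4 = 4.76 s
v² = v₀² + 2aΔx → Δx = (0² − 11.4²)/(2·-2.4) = 27.1 m
Distance in phase 3 = 27.1 m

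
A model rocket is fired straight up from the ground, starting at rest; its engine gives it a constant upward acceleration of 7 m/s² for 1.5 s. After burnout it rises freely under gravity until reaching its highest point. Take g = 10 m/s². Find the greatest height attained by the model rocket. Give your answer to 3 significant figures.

13.4 m

Phase 1 (powered ascent): v₀ = 0 m/s, a = 7 m/s².
v = v₀ + at = 0 + (7)(1.5) = 10.5 m/s
Δx = v₀t + ½at² = 0·1.5 + 0.5·7·1.5² = 7.88 m

Phase 2 (coasting upward): v₀ = 10.5 m/s, a = -10 m/s².
v = v₀ + at → t = (0 − 10.5) / -10 = 1.05 s
v² = v₀² + 2aΔx → Δx = (0² − 10.5²)/(2·-10) = 5.51 m
Maximum height = 7.88 + 5.51 = 13.4 m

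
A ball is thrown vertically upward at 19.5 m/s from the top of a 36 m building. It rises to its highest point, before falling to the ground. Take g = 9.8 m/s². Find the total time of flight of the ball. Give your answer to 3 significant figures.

Phase 1 (rising): v₀ = 19.5 m/s, a = -9.8 m/s².
v = v₀ + at → t = (0 − 19.5) / -9.8 = 1.99 s
v² = v₀² + 2aΔx → Δx = (0² − 19.5²)/(2·-9.8) = 19.4 m

Phase 2 (falling): v₀ = 0 m/s, a = -9.8 m/s².
Falls 55.4 m from rest: t = √(2·55.4/9.8) = 3.36 s; v = g·t = 33.0 m/s.
Total time = 1.99 + 3.36 = 5.35 s

5.35 s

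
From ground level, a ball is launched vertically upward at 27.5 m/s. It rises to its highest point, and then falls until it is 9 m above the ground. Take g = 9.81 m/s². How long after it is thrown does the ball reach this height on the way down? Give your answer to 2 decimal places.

Phase 1 (rising): v₀ = 27.5 m/s, a = -9.81 m/s².
v = v₀ + at → t = (0 − 27.5) / -9.81 = 2.80 s
v² = v₀² + 2aΔx → Δx = (0² − 27.5²)/(2·-9.81) = 38.5 m

Phase 2 (falling): v₀ = 0 m/s, a = -9.81 m/s².
Falls 29.5 m from rest: t = √(2·29.5/9.81) = 2.45 s; v = g·t = 24.1 m/s.
Total time = 2.80 + 2.45 = 5.26 s

5.26 s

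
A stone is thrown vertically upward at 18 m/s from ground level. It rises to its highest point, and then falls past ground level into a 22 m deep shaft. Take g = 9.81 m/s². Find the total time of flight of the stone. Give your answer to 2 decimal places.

Phase 1 (rising): v₀ = 18.0 m/s, a = -9.81 m/s².
v = v₀ + at → t = (0 − 18.0) / -9.81 = 1.83 s
v² = v₀² + 2aΔx → Δx = (0² − 18.0²)/(2·-9.81) = 16.5 m

Phase 2 (falling): v₀ = 0 m/s, a = -9.81 m/s².
Falls 38.5 m from rest: t = √(2·38.5/9.81) = 2.80 s; v = g·t = 27.5 m/s.
Total time = 1.83 + 2.80 = 4.64 s

4.64 s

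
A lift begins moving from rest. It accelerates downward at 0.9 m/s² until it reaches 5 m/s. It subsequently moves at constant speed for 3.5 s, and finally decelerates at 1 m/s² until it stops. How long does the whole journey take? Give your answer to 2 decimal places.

Phase 1 (accelerating): v₀ = 0 m/s, a = 0.9 m/s².
v = v₀ + at → t = (5 − 0) / 0.9 = 5.56 s
v² = v₀² + 2aΔx → Δx = (5² − 0²)/(2·0.9) = 13.9 m

Phase 2 (constant speed): v₀ = 5.00 m/s, a = 0 m/s².
v = v₀ + at = 5.00 + (0)(3.5) = 5.00 m/s
Δx = v₀t + ½at² = 5.00·3.5 + 0.5·0·3.5² = 17.5 m

Phase 3 (decelerating): v₀ = 5.00 m/s, a = -1 m/s².
v = v₀ + at → t = (0 − 5.00) / -1 = 5.00 s
v² = v₀² + 2aΔx → Δx = (0² − 5.00²)/(2·-1) = 12.5 m
Total time = 5.56 + 3.50 + 5.00 = 14.1 s

14.06 s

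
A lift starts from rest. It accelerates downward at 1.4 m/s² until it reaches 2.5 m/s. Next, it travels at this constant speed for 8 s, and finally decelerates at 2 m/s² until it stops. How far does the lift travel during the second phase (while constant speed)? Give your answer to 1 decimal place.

Phase 1 (accelerating): v₀ = 0 m/s, a = 1.4 m/s².
v = v₀ + at → t = (2.5 − 0) / 1.4 = 1.79 s
v² = v₀² + 2aΔx → Δx = (2.5² − 0²)/(2·1.4) = 2.23 m

Phase 2 (constant speed): v₀ = 2.50 m/s, a = 0 m/s².
v = v₀ + at = 2.50 + (0)(8) = 2.50 m/s
Δx = v₀t + ½at² = 2.50·8 + 0.5·0·8² = 20.0 m
Distance in phase 2 = 20.0 m

20.0 m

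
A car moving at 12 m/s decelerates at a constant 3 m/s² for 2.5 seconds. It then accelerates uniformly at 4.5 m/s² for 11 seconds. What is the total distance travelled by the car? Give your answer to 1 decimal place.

Phase 1 (decelerating): v₀ = 12.0 m/s, a = -3 m/s².
v = v₀ + at = 12.0 + (-3)(2.5) = 4.50 m/s
Δx = v₀t + ½at² = 12.0·2.5 + 0.5·-3·2.5² = 20.6 m

Phase 2 (accelerating): v₀ = 4.50 m/s, a = 4.5 m/s².
v = v₀ + at = 4.50 + (4.5)(11) = 54.0 m/s
Δx = v₀t + ½at² = 4.50·11 + 0.5·4.5·11² = 322 m
Total distance = 20.6 + 322 = 342 m

342.4 m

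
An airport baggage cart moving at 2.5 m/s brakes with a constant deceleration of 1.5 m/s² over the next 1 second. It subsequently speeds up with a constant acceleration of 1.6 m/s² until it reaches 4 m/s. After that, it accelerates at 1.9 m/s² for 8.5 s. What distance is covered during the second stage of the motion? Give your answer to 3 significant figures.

4.69 m

Phase 1 (decelerating): v₀ = 2.50 m/s, a = -1.5 m/s².
v = v₀ + at = 2.50 + (-1.5)(1) = 1.00 m/s
Δx = v₀t + ½at² = 2.50·1 + 0.5·-1.5·1² = 1.75 m

Phase 2 (accelerating): v₀ = 1.00 m/s, a = 1.6 m/s².
v = v₀ + at → t = (4 − 1.00) / 1.6 = 1.88 s
v² = v₀² + 2aΔx → Δx = (4² − 1.00²)/(2·1.6) = 4.69 m
Distance in phase 2 = 4.69 m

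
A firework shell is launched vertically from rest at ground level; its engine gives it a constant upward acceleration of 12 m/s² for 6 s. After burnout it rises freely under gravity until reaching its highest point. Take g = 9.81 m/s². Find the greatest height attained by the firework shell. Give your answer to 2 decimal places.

480.22 m

Phase 1 (powered ascent): v₀ = 0 m/s, a = 12 m/s².
v = v₀ + at = 0 + (12)(6) = 72.0 m/s
Δx = v₀t + ½at² = 0·6 + 0.5·12·6² = 216 m

Phase 2 (coasting upward): v₀ = 72.0 m/s, a = -9.81 m/s².
v = v₀ + at → t = (0 − 72.0) / -9.81 = 7.34 s
v² = v₀² + 2aΔx → Δx = (0² − 72.0²)/(2·-9.81) = 264 m
Maximum height = 216 + 264 = 480 m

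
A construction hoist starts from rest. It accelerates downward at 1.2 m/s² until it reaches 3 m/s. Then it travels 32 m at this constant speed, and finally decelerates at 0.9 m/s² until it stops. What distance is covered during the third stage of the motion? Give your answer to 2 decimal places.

5.00 m

Phase 1 (accelerating): v₀ = 0 m/s, a = 1.2 m/s².
v = v₀ + at → t = (3 − 0) / 1.2 = 2.50 s
v² = v₀² + 2aΔx → Δx = (3² − 0²)/(2·1.2) = 3.75 m

Phase 2 (constant speed): v₀ = 3.00 m/s, a = 0 m/s².
Constant speed: t = d/v = 32/3.00 = 10.7 s

Phase 3 (decelerating): v₀ = 3.00 m/s, a = -0.9 m/s².
v = v₀ + at → t = (0 − 3.00) / -0.9 = 3.33 s
v² = v₀² + 2aΔx → Δx = (0² − 3.00²)/(2·-0.9) = 5.00 m
Distance in phase 3 = 5.00 m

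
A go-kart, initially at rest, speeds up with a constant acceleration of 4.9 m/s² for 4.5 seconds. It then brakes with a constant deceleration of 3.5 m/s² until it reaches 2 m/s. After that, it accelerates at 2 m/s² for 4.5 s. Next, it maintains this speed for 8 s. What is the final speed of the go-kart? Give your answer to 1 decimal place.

Phase 1 (accelerating): v₀ = 0 m/s, a = 4.9 m/s².
v = v₀ + at = 0 + (4.9)(4.5) = 22.1 m/s
Δx = v₀t + ½at² = 0·4.5 + 0.5·4.9·4.5² = 49.6 m

Phase 2 (decelerating): v₀ = 22.1 m/s, a = -3.5 m/s².
v = v₀ + at → t = (2 − 22.1) / -3.5 = 5.73 s
v² = v₀² + 2aΔx → Δx = (2² − 22.1²)/(2·-3.5) = 68.9 m

Phase 3 (accelerating): v₀ = 2.00 m/s, a = 2 m/s².
v = v₀ + at = 2.00 + (2)(4.5) = 11.0 m/s
Δx = v₀t + ½at² = 2.00·4.5 + 0.5·2·4.5² = 29.2 m

Phase 4 (constant speed): v₀ = 11.0 m/s, a = 0 m/s².
v = v₀ + at = 11.0 + (0)(8) = 11.0 m/s
Δx = v₀t + ½at² = 11.0·8 + 0.5·0·8² = 88.0 m
Final speed = 11.0 m/s

11.0 m/s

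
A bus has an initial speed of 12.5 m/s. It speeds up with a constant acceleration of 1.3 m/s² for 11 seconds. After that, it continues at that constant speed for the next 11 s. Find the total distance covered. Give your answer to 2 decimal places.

Phase 1 (accelerating): v₀ = 12.5 m/s, a = 1.3 m/s².
v = v₀ + at = 12.5 + (1.3)(11) = 26.8 m/s
Δx = v₀t + ½at² = 12.5·11 + 0.5·1.3·11² = 216 m

Phase 2 (constant speed): v₀ = 26.8 m/s, a = 0 m/s².
v = v₀ + at = 26.8 + (0)(11) = 26.8 m/s
Δx = v₀t + ½at² = 26.8·11 + 0.5·0·11² = 295 m
Total distance = 216 + 295 = 511 m

510.95 m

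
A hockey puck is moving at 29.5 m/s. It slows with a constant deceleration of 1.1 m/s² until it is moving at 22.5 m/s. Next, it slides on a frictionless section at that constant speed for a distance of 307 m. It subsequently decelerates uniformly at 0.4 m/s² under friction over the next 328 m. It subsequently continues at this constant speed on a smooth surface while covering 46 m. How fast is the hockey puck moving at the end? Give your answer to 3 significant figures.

Phase 1 (decelerating): v₀ = 29.5 m/s, a = -1.1 m/s².
v = v₀ + at → t = (22.5 − 29.5) / -1.1 = 6.36 s
v² = v₀² + 2aΔx → Δx = (22.5² − 29.5²)/(2·-1.1) = 165 m

Phase 2 (constant speed): v₀ = 22.5 m/s, a = 0 m/s².
Constant speed: t = d/v = 307/22.5 = 13.6 s

Phase 3 (decelerating): v₀ = 22.5 m/s, a = -0.4 m/s².
v² = v₀² + 2aΔx = 22.5² + 2·-0.4·328 = 244 → v = 15.6 m/s
t = (v − v₀)/a = (15.6 − 22.5)/-0.4 = 17.2 s

Phase 4 (constant speed): v₀ = 15.6 m/s, a = 0 m/s².
Constant speed: t = d/v = 46/15.6 = 2.95 s
Final speed = 15.6 m/s

15.6 m/s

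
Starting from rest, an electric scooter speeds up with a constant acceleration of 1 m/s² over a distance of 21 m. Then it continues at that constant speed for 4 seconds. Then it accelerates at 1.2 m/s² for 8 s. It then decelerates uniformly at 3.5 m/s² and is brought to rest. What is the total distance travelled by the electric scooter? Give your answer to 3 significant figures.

Phase 1 (accelerating): v₀ = 0 m/s, a = 1 m/s².
v² = v₀² + 2aΔx = 0² + 2·1·21 = 42.0 → v = 6.48 m/s
t = (v − v₀)/a = (6.48 − 0)/1 = 6.48 s

Phase 2 (constant speed): v₀ = 6.48 m/s, a = 0 m/s².
v = v₀ + at = 6.48 + (0)(4) = 6.48 m/s
Δx = v₀t + ½at² = 6.48·4 + 0.5·0·4² = 25.9 m

Phase 3 (accelerating): v₀ = 6.48 m/s, a = 1.2 m/s².
v = v₀ + at = 6.48 + (1.2)(8) = 16.1 m/s
Δx = v₀t + ½at² = 6.48·8 + 0.5·1.2·8² = 90.2 m

Phase 4 (decelerating): v₀ = 16.1 m/s, a = -3.5 m/s².
v = v₀ + at → t = (0 − 16.1) / -3.5 = 4.59 s
v² = v₀² + 2aΔx → Δx = (0² − 16.1²)/(2·-3.5) = 36.9 m
Total distance = 21.0 + 25.9 + 90.2 + 36.9 = 174 m

174 m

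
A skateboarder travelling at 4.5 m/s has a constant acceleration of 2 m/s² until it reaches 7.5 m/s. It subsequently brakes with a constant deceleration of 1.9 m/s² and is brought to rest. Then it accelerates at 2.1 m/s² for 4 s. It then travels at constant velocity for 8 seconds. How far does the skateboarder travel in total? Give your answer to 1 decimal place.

107.8 m

Phase 1 (accelerating): v₀ = 4.50 m/s, a = 2 m/s².
v = v₀ + at → t = (7.5 − 4.50) / 2 = 1.50 s
v² = v₀² + 2aΔx → Δx = (7.5² − 4.50²)/(2·2) = 9.00 m

Phase 2 (decelerating): v₀ = 7.50 m/s, a = -1.9 m/s².
v = v₀ + at → t = (0 − 7.50) / -1.9 = 3.95 s
v² = v₀² + 2aΔx → Δx = (0² − 7.50²)/(2·-1.9) = 14.8 m

Phase 3 (accelerating): v₀ = 0 m/s, a = 2.1 m/s².
v = v₀ + at = 0 + (2.1)(4) = 8.40 m/s
Δx = v₀t + ½at² = 0·4 + 0.5·2.1·4² = 16.8 m

Phase 4 (constant speed): v₀ = 8.40 m/s, a = 0 m/s².
v = v₀ + at = 8.40 + (0)(8) = 8.40 m/s
Δx = v₀t + ½at² = 8.40·8 + 0.5·0·8² = 67.2 m
Total distance = 9.00 + 14.8 + 16.8 + 67.2 = 108 m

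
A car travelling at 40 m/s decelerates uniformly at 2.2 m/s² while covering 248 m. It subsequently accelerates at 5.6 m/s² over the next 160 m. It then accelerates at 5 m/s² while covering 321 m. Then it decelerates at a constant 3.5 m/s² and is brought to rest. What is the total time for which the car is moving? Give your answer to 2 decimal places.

38.93 s

Phase 1 (decelerating): v₀ = 40.0 m/s, a = -2.2 m/s².
v² = v₀² + 2aΔx = 40.0² + 2·-2.2·248 = 509 → v = 22.6 m/s
t = (v − v₀)/a = (22.6 − 40.0)/-2.2 = 7.93 s

Phase 2 (accelerating): v₀ = 22.6 m/s, a = 5.6 m/s².
v² = v₀² + 2aΔx = 22.6² + 2·5.6·160 = 2300 → v = 48.0 m/s
t = (v − v₀)/a = (48.0 − 22.6)/5.6 = 4.54 s

Phase 3 (accelerating): v₀ = 48.0 m/s, a = 5 m/s².
v² = v₀² + 2aΔx = 48.0² + 2·5·321 = 5510 → v = 74.2 m/s
t = (v − v₀)/a = (74.2 − 48.0)/5 = 5.25 s

Phase 4 (decelerating): v₀ = 74.2 m/s, a = -3.5 m/s².
v = v₀ + at → t = (0 − 74.2) / -3.5 = 21.2 s
v² = v₀² + 2aΔx → Δx = (0² − 74.2²)/(2·-3.5) = 787 m
Total time = 7.93 + 4.54 + 5.25 + 21.2 = 38.9 s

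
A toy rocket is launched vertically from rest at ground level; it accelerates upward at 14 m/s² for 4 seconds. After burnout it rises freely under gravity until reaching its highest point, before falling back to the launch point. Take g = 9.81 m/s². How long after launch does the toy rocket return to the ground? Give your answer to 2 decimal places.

Phase 1 (powered ascent): v₀ = 0 m/s, a = 14 m/s².
v = v₀ + at = 0 + (14)(4) = 56.0 m/s
Δx = v₀t + ½at² = 0·4 + 0.5·14·4² = 112 m

Phase 2 (coasting upward): v₀ = 56.0 m/s, a = -9.81 m/s².
v = v₀ + at → t = (0 − 56.0) / -9.81 = 5.71 s
v² = v₀² + 2aΔx → Δx = (0² − 56.0²)/(2·-9.81) = 160 m

Phase 3 (free fall): v₀ = 0 m/s, a = -9.81 m/s².
Falls 272 m from rest: t = √(2·272/9.81) = 7.44 s; v = g·t = 73.0 m/s.
Total time = 4.00 + 5.71 + 7.44 = 17.2 s

17.15 s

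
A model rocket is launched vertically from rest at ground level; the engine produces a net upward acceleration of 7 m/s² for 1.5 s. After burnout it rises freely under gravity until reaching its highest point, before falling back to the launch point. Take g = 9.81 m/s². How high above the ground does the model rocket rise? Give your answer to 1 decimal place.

13.5 m

Phase 1 (powered ascent): v₀ = 0 m/s, a = 7 m/s².
v = v₀ + at = 0 + (7)(1.5) = 10.5 m/s
Δx = v₀t + ½at² = 0·1.5 + 0.5·7·1.5² = 7.88 m

Phase 2 (coasting upward): v₀ = 10.5 m/s, a = -9.81 m/s².
v = v₀ + at → t = (0 − 10.5) / -9.81 = 1.07 s
v² = v₀² + 2aΔx → Δx = (0² − 10.5²)/(2·-9.81) = 5.62 m
Maximum height = 7.88 + 5.62 = 13.5 m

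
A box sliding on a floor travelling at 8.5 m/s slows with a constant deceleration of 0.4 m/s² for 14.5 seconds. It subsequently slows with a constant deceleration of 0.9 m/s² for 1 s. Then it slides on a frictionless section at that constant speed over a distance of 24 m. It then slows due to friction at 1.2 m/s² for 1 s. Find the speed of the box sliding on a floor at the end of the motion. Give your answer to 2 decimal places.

0.60 m/s

Phase 1 (decelerating): v₀ = 8.50 m/s, a = -0.4 m/s².
v = v₀ + at = 8.50 + (-0.4)(14.5) = 2.70 m/s
Δx = v₀t + ½at² = 8.50·14.5 + 0.5·-0.4·14.5² = 81.2 m

Phase 2 (decelerating): v₀ = 2.70 m/s, a = -0.9 m/s².
v = v₀ + at = 2.70 + (-0.9)(1) = 1.80 m/s
Δx = v₀t + ½at² = 2.70·1 + 0.5·-0.9·1² = 2.25 m

Phase 3 (constant speed): v₀ = 1.80 m/s, a = 0 m/s².
Constant speed: t = d/v = 24/1.80 = 13.3 s

Phase 4 (decelerating): v₀ = 1.80 m/s, a = -1.2 m/s².
v = v₀ + at = 1.80 + (-1.2)(1) = 0.600 m/s
Δx = v₀t + ½at² = 1.80·1 + 0.5·-1.2·1² = 1.20 m
Final speed = 0.600 m/s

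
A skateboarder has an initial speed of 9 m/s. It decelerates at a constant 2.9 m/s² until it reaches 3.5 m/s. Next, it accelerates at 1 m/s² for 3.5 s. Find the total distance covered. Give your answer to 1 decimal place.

Phase 1 (decelerating): v₀ = 9.00 m/s, a = -2.9 m/s².
v = v₀ + at → t = (3.5 − 9.00) / -2.9 = 1.90 s
v² = v₀² + 2aΔx → Δx = (3.5² − 9.00²)/(2·-2.9) = 11.9 m

Phase 2 (accelerating): v₀ = 3.50 m/s, a = 1 m/s².
v = v₀ + at = 3.50 + (1)(3.5) = 7.00 m/s
Δx = v₀t + ½at² = 3.50·3.5 + 0.5·1·3.5² = 18.4 m
Total distance = 11.9 + 18.4 = 30.2 m

30.2 m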